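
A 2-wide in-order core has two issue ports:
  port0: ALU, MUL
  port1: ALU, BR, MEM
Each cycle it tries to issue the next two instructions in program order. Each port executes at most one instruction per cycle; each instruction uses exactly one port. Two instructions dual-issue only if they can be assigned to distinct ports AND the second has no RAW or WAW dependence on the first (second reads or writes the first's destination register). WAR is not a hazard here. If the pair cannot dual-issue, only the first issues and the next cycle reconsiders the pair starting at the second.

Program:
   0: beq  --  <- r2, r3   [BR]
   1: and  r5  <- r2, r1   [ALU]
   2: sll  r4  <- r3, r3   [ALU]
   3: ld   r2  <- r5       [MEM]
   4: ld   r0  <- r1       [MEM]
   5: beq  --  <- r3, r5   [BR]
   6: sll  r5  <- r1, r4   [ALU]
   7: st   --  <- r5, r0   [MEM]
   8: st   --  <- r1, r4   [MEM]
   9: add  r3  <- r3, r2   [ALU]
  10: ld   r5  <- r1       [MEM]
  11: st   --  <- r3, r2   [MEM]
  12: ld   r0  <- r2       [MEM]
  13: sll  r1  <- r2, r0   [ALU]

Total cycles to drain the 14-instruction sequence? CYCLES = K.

CYCLES = 10

t=0 i0+i1:beq/and ; pair
t=1 i2+i3:sll/ld ; pair
t=2 i4:ld ; no-port MEM/BR
t=3 i5+i6:beq/sll ; pair
t=4 i7:st ; no-port MEM/MEM
t=5 i8+i9:st/add ; pair
t=6 i10:ld ; no-port MEM/MEM
t=7 i11:st ; no-port MEM/MEM
t=8 i12:ld ; RAW r0
t=9 i13:sll ; tail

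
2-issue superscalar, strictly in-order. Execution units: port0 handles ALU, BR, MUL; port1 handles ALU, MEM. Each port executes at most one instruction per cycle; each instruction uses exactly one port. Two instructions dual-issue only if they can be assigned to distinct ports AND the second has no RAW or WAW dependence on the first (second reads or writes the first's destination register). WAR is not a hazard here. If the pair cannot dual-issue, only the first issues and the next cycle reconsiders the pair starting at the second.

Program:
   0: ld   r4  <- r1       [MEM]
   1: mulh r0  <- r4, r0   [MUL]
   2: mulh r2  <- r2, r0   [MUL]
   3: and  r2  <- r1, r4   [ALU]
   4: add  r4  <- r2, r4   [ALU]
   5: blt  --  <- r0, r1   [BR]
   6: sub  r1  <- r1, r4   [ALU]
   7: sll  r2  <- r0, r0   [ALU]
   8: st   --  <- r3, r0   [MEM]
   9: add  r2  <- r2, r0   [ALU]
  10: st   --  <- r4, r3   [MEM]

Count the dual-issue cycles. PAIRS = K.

#0 head=0: ld.MEM i0 RAW r4
#1 head=1: mulh.MUL i1 no-port MUL/MUL
#2 head=2: mulh.MUL i2 WAW r2
#3 head=3: and.ALU i3 RAW r2
#4 head=4: add.ALU+blt.BR i4&i5 2-wide
#5 head=6: sub.ALU+sll.ALU i6&i7 2-wide
#6 head=8: st.MEM+add.ALU i8&i9 2-wide
#7 head=10: st.MEM i10 tail

PAIRS = 3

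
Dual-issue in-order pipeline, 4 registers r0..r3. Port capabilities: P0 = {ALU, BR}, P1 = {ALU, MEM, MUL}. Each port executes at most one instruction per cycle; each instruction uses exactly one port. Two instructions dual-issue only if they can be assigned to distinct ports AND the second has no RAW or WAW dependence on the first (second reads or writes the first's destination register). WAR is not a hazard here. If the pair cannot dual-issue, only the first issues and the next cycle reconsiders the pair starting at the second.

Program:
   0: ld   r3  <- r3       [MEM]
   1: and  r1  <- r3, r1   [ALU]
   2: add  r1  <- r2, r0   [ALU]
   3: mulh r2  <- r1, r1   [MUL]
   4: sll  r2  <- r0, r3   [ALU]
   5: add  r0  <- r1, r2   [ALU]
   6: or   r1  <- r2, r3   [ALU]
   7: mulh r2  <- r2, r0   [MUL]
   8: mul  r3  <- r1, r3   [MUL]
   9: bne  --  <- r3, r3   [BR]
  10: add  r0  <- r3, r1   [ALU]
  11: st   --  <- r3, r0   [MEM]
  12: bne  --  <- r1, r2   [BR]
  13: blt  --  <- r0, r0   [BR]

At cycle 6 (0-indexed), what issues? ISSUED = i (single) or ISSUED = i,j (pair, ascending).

ISSUED = 7

0. ld.MEM @i0  | RAW r3
1. and.ALU @i1  | WAW r1
2. add.ALU @i2  | RAW r1
3. mulh.MUL @i3  | WAW r2
4. sll.ALU @i4  | RAW r2
5. add.ALU+or.ALU @i5+i6  | pair
6. mulh.MUL @i7  | no-port MUL/MUL
7. mul.MUL @i8  | RAW r3
8. bne.BR+add.ALU @i9+i10  | pair
9. st.MEM+bne.BR @i11+i12  | pair
10. blt.BR @i13  | tail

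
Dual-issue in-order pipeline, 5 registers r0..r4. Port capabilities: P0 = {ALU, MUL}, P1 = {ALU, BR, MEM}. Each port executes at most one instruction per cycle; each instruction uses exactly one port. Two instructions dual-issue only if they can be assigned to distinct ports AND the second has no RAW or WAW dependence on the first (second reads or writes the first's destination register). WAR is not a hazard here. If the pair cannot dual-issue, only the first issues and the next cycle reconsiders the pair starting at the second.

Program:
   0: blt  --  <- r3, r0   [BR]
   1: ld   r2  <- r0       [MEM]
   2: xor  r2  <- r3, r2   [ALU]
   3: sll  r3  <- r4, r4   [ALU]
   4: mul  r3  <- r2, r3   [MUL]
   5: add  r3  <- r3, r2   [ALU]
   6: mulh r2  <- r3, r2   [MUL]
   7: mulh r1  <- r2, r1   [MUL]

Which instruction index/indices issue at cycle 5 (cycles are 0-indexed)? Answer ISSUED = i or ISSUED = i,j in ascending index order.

c0: i0 blt  no-port BR/MEM
c1: i1 ld  RAW+WAW r2
c2: i2&i3 xor/sll  pair
c3: i4 mul  RAW+WAW r3
c4: i5 add  RAW r3
c5: i6 mulh  no-port MUL/MUL
c6: i7 mulh  tail

ISSUED = 6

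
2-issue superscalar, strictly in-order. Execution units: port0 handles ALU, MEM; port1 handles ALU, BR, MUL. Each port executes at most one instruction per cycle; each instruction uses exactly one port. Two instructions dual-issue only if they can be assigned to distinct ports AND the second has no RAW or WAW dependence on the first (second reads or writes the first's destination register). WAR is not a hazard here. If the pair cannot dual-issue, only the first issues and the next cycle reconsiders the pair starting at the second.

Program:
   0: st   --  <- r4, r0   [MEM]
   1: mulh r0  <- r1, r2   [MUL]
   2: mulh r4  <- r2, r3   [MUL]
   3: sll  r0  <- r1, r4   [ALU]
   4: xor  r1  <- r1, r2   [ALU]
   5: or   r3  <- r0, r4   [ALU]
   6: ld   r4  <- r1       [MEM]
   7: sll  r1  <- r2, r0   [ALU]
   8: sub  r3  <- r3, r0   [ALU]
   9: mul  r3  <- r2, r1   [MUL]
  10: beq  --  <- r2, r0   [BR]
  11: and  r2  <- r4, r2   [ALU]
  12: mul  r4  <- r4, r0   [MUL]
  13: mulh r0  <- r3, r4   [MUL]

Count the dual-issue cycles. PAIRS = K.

[0] i0&i1  st.MEM;mulh.MUL  -- 2-wide
[1] i2  mulh.MUL  -- RAW r4
[2] i3&i4  sll.ALU;xor.ALU  -- 2-wide
[3] i5&i6  or.ALU;ld.MEM  -- 2-wide
[4] i7&i8  sll.ALU;sub.ALU  -- 2-wide
[5] i9  mul.MUL  -- no-port MUL/BR
[6] i10&i11  beq.BR;and.ALU  -- 2-wide
[7] i12  mul.MUL  -- no-port MUL/MUL
[8] i13  mulh.MUL  -- tail

PAIRS = 5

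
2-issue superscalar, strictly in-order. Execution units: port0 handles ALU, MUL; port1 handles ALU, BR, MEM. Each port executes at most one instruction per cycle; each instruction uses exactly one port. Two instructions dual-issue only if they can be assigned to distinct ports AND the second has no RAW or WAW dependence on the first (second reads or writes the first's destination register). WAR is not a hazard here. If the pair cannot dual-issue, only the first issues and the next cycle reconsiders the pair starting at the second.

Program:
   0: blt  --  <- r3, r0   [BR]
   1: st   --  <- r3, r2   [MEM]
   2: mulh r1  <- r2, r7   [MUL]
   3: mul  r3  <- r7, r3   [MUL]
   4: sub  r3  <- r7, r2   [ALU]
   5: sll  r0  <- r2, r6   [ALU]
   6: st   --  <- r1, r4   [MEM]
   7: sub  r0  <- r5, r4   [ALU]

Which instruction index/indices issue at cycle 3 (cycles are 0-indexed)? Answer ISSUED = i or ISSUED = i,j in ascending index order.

ISSUED = 4,5

  cy0 -> i0 (blt) no-port BR/MEM
  cy1 -> i1&i2 (st;mulh) 2-wide
  cy2 -> i3 (mul) WAW r3
  cy3 -> i4&i5 (sub;sll) 2-wide
  cy4 -> i6&i7 (st;sub) 2-wide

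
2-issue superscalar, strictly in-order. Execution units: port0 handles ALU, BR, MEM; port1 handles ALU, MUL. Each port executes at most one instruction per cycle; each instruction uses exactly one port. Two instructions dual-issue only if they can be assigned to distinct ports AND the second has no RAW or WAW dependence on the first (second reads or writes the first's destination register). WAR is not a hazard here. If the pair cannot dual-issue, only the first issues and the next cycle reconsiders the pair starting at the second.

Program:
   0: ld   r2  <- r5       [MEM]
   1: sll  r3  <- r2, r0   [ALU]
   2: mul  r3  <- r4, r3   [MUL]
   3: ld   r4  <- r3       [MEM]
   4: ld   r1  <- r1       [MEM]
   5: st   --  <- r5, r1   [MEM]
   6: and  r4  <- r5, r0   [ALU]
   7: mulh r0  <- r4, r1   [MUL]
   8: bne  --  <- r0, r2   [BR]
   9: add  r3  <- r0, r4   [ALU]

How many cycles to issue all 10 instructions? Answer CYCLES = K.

c0: i0 ld.MEM  RAW r2
c1: i1 sll.ALU  RAW+WAW r3
c2: i2 mul.MUL  RAW r3
c3: i3 ld.MEM  no-port MEM/MEM
c4: i4 ld.MEM  no-port MEM/MEM
c5: i5/i6 st.MEM+and.ALU  dual
c6: i7 mulh.MUL  RAW r0
c7: i8/i9 bne.BR+add.ALU  dual

CYCLES = 8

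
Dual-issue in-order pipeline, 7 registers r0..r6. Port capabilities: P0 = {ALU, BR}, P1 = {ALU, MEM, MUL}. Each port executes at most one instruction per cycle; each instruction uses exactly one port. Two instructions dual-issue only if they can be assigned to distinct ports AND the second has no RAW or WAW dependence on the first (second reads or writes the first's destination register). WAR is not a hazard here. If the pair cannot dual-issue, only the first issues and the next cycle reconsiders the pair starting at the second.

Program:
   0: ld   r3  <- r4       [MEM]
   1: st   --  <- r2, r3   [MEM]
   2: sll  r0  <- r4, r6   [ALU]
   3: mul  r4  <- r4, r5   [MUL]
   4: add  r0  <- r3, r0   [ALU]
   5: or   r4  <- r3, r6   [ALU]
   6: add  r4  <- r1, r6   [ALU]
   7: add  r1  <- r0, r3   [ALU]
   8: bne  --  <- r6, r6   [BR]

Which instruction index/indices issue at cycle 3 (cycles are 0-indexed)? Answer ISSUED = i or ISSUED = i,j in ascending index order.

ISSUED = 5

c0: i0 ld.MEM  no-port MEM/MEM
c1: i1/i2 st.MEM;sll.ALU  dual
c2: i3/i4 mul.MUL;add.ALU  dual
c3: i5 or.ALU  WAW r4
c4: i6/i7 add.ALU;add.ALU  dual
c5: i8 bne.BR  tail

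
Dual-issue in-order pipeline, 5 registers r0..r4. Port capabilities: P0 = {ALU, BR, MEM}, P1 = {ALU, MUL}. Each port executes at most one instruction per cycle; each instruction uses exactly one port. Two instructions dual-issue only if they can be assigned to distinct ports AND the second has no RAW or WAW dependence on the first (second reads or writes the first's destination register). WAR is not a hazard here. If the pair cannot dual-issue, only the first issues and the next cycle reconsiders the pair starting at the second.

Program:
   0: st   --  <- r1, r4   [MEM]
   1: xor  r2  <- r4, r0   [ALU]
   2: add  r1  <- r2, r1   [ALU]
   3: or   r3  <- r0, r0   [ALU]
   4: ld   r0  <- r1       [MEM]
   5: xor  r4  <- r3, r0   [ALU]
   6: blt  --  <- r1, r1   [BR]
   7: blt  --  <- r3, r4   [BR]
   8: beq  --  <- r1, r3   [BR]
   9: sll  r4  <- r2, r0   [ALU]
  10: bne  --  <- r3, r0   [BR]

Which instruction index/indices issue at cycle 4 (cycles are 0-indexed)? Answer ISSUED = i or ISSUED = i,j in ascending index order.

ISSUED = 7

c0: i0+i1 st.MEM+xor.ALU  2-wide
c1: i2+i3 add.ALU+or.ALU  2-wide
c2: i4 ld.MEM  RAW r0
c3: i5+i6 xor.ALU+blt.BR  2-wide
c4: i7 blt.BR  no-port BR/BR
c5: i8+i9 beq.BR+sll.ALU  2-wide
c6: i10 bne.BR  tail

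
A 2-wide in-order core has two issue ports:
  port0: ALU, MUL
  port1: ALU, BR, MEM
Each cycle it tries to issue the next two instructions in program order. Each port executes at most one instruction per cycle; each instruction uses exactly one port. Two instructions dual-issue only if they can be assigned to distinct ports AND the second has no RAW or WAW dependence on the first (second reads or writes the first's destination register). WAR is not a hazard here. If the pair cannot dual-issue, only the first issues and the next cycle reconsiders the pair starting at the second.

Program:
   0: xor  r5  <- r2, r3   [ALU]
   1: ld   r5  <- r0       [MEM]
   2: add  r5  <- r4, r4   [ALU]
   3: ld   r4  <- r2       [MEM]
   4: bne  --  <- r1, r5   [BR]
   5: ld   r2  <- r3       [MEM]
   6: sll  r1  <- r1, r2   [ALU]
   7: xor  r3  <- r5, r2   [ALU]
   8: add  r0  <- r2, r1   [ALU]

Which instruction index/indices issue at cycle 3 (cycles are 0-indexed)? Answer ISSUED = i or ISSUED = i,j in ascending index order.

ISSUED = 4

#0 head=0: xor i0 WAW r5
#1 head=1: ld i1 WAW r5
#2 head=2: add+ld i2,i3 dual
#3 head=4: bne i4 no-port BR/MEM
#4 head=5: ld i5 RAW r2
#5 head=6: sll+xor i6,i7 dual
#6 head=8: add i8 tail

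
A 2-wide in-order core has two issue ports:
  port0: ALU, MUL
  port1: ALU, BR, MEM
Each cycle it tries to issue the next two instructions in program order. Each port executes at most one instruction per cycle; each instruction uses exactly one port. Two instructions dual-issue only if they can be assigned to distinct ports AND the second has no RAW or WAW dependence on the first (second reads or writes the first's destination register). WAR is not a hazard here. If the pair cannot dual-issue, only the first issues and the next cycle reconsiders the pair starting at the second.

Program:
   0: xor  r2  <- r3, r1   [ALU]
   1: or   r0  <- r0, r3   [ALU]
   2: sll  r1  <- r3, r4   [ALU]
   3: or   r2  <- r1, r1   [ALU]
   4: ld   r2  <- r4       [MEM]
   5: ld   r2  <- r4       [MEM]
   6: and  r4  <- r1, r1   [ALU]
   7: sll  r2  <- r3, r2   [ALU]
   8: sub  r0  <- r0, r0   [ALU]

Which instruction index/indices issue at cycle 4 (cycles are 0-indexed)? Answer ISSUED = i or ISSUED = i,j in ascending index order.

t=0 i0+i1:xor;or ; 2-wide
t=1 i2:sll ; RAW r1
t=2 i3:or ; WAW r2
t=3 i4:ld ; no-port MEM/MEM
t=4 i5+i6:ld;and ; 2-wide
t=5 i7+i8:sll;sub ; 2-wide

ISSUED = 5,6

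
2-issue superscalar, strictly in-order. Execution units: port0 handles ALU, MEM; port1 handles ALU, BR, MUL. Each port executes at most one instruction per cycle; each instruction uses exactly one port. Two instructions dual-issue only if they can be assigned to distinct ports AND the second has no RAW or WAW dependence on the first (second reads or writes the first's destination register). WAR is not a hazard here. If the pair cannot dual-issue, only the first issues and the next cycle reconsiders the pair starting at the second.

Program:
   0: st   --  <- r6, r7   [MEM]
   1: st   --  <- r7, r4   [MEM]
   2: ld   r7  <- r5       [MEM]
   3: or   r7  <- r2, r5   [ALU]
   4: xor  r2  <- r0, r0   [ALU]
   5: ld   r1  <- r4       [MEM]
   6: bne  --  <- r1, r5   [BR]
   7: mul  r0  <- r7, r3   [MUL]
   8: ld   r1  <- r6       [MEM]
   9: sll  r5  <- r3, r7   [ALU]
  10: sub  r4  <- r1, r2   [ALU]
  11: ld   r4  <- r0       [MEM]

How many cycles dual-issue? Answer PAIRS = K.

t=0 i0:st ; no-port MEM/MEM
t=1 i1:st ; no-port MEM/MEM
t=2 i2:ld ; WAW r7
t=3 i3/i4:or/xor ; dual
t=4 i5:ld ; RAW r1
t=5 i6:bne ; no-port BR/MUL
t=6 i7/i8:mul/ld ; dual
t=7 i9/i10:sll/sub ; dual
t=8 i11:ld ; tail

PAIRS = 3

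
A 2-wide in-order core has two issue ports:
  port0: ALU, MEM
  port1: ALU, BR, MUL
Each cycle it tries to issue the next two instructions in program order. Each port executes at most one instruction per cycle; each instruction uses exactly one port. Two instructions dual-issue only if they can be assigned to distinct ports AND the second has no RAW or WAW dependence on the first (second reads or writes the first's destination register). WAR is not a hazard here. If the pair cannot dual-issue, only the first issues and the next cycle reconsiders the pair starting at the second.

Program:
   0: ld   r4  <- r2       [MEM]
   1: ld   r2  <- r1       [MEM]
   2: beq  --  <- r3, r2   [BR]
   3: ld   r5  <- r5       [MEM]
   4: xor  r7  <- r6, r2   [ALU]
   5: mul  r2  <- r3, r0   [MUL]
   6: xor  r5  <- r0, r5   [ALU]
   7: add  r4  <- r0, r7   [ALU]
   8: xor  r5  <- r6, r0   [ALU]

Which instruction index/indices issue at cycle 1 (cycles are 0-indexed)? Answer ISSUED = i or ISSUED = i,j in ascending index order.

ISSUED = 1

0. ld.MEM @i0  | no-port MEM/MEM
1. ld.MEM @i1  | RAW r2
2. beq.BR ld.MEM @i2+i3  | dual
3. xor.ALU mul.MUL @i4+i5  | dual
4. xor.ALU add.ALU @i6+i7  | dual
5. xor.ALU @i8  | tail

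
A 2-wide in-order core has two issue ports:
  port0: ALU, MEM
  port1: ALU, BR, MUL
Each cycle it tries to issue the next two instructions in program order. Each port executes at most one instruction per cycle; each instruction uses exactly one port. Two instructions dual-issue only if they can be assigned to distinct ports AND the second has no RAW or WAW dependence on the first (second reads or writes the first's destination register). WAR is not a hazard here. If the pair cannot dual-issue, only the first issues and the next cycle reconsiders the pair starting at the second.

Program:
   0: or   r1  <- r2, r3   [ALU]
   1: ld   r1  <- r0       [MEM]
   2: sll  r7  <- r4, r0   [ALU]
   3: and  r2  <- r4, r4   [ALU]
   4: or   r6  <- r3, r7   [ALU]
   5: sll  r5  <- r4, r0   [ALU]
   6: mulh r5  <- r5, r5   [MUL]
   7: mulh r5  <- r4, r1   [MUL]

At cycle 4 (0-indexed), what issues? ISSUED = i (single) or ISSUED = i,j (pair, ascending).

0. or.ALU @i0  | WAW r1
1. ld.MEM+sll.ALU @i1+i2  | 2-wide
2. and.ALU+or.ALU @i3+i4  | 2-wide
3. sll.ALU @i5  | RAW+WAW r5
4. mulh.MUL @i6  | no-port MUL/MUL
5. mulh.MUL @i7  | tail

ISSUED = 6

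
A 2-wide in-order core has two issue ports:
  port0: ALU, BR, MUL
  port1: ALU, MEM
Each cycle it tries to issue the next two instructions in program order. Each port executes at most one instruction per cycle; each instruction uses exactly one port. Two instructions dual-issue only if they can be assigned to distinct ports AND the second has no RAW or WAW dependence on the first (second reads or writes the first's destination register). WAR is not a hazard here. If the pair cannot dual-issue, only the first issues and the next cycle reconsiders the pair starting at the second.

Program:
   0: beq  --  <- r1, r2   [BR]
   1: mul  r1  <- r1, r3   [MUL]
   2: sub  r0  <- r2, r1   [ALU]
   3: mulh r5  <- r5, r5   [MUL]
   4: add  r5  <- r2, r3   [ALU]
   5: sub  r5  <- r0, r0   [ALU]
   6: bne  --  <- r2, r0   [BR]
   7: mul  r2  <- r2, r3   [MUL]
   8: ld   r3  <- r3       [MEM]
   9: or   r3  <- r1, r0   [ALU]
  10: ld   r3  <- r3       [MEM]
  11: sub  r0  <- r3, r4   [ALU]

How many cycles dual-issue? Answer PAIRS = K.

t=0 i0:beq.BR ; no-port BR/MUL
t=1 i1:mul.MUL ; RAW r1
t=2 i2+i3:sub.ALU/mulh.MUL ; dual
t=3 i4:add.ALU ; WAW r5
t=4 i5+i6:sub.ALU/bne.BR ; dual
t=5 i7+i8:mul.MUL/ld.MEM ; dual
t=6 i9:or.ALU ; RAW+WAW r3
t=7 i10:ld.MEM ; RAW r3
t=8 i11:sub.ALU ; tail

PAIRS = 3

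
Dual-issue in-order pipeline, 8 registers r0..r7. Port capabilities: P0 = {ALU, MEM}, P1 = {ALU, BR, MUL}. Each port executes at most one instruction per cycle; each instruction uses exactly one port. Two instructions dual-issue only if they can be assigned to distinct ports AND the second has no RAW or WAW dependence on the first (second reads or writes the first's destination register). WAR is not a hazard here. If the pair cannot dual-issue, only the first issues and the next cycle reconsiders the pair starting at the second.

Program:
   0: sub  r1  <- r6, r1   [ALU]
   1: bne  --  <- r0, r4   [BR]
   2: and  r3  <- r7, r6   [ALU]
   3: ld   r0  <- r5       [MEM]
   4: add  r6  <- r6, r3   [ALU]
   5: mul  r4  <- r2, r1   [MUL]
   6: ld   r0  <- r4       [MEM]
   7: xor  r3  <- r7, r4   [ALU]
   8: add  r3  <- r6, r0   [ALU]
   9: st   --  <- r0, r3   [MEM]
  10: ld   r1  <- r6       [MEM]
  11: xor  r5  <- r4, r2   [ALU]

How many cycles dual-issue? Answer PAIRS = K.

0. sub bne @i0/i1  | pair
1. and ld @i2/i3  | pair
2. add mul @i4/i5  | pair
3. ld xor @i6/i7  | pair
4. add @i8  | RAW r3
5. st @i9  | no-port MEM/MEM
6. ld xor @i10/i11  | pair

PAIRS = 5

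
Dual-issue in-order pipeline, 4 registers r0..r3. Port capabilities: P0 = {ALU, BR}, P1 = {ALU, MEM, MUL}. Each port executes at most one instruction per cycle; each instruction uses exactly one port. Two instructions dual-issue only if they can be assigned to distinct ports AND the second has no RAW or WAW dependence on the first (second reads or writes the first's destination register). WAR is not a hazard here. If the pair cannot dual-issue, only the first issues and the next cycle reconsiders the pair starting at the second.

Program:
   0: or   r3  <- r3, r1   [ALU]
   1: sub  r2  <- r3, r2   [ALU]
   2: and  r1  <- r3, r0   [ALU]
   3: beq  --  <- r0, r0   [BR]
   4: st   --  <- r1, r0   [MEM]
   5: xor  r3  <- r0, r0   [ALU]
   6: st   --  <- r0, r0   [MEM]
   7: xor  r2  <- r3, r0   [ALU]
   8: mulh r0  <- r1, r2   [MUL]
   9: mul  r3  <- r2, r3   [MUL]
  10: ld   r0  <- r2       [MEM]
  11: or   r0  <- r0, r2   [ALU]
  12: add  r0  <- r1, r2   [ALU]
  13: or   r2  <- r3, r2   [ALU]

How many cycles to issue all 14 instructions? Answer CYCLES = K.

CYCLES = 10

#0 head=0: or.ALU i0 RAW r3
#1 head=1: sub.ALU and.ALU i1&i2 pair
#2 head=3: beq.BR st.MEM i3&i4 pair
#3 head=5: xor.ALU st.MEM i5&i6 pair
#4 head=7: xor.ALU i7 RAW r2
#5 head=8: mulh.MUL i8 no-port MUL/MUL
#6 head=9: mul.MUL i9 no-port MUL/MEM
#7 head=10: ld.MEM i10 RAW+WAW r0
#8 head=11: or.ALU i11 WAW r0
#9 head=12: add.ALU or.ALU i12&i13 pair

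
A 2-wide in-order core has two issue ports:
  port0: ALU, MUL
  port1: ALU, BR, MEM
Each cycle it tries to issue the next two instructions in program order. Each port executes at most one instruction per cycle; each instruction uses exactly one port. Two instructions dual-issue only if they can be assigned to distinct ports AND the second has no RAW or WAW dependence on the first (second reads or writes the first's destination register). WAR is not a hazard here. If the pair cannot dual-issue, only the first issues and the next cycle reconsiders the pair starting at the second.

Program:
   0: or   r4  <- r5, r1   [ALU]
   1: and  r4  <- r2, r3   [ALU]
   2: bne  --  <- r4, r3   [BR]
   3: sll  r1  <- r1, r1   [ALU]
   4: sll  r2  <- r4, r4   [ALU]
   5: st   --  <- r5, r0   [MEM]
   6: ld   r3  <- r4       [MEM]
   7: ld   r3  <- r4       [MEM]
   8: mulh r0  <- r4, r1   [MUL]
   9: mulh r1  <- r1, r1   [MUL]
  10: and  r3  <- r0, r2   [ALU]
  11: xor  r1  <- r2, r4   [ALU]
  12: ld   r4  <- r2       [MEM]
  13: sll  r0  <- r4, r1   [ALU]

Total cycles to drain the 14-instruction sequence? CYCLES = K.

[0] i0  or.ALU  -- WAW r4
[1] i1  and.ALU  -- RAW r4
[2] i2/i3  bne.BR sll.ALU  -- dual
[3] i4/i5  sll.ALU st.MEM  -- dual
[4] i6  ld.MEM  -- no-port MEM/MEM
[5] i7/i8  ld.MEM mulh.MUL  -- dual
[6] i9/i10  mulh.MUL and.ALU  -- dual
[7] i11/i12  xor.ALU ld.MEM  -- dual
[8] i13  sll.ALU  -- tail

CYCLES = 9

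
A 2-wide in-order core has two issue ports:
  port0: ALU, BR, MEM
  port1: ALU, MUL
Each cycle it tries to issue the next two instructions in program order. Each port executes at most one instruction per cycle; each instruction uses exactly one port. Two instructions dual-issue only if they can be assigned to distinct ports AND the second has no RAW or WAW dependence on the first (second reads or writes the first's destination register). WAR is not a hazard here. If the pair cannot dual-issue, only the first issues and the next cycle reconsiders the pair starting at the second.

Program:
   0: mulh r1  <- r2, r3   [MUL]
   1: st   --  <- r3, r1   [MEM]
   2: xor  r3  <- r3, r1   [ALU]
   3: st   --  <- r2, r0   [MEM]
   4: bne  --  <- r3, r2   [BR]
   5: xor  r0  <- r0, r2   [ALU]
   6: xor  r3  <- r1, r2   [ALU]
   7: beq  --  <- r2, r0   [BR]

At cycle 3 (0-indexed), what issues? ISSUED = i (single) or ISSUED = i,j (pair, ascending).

0. mulh.MUL @i0  | RAW r1
1. st.MEM;xor.ALU @i1/i2  | 2-wide
2. st.MEM @i3  | no-port MEM/BR
3. bne.BR;xor.ALU @i4/i5  | 2-wide
4. xor.ALU;beq.BR @i6/i7  | 2-wide

ISSUED = 4,5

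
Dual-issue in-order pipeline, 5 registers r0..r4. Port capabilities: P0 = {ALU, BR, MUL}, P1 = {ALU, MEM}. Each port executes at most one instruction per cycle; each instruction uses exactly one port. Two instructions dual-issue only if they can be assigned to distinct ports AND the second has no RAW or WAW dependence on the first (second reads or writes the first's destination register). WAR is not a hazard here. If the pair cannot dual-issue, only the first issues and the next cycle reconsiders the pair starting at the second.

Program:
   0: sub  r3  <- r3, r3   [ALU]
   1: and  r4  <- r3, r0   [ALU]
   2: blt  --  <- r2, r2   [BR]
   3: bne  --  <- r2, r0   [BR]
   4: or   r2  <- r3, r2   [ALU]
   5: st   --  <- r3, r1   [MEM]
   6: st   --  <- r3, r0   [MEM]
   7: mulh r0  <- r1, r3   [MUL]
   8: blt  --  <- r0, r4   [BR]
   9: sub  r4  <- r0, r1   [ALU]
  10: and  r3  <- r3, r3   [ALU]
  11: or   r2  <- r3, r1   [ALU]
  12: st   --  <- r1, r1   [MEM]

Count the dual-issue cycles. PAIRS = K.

#0 head=0: sub i0 RAW r3
#1 head=1: and blt i1&i2 2-wide
#2 head=3: bne or i3&i4 2-wide
#3 head=5: st i5 no-port MEM/MEM
#4 head=6: st mulh i6&i7 2-wide
#5 head=8: blt sub i8&i9 2-wide
#6 head=10: and i10 RAW r3
#7 head=11: or st i11&i12 2-wide

PAIRS = 5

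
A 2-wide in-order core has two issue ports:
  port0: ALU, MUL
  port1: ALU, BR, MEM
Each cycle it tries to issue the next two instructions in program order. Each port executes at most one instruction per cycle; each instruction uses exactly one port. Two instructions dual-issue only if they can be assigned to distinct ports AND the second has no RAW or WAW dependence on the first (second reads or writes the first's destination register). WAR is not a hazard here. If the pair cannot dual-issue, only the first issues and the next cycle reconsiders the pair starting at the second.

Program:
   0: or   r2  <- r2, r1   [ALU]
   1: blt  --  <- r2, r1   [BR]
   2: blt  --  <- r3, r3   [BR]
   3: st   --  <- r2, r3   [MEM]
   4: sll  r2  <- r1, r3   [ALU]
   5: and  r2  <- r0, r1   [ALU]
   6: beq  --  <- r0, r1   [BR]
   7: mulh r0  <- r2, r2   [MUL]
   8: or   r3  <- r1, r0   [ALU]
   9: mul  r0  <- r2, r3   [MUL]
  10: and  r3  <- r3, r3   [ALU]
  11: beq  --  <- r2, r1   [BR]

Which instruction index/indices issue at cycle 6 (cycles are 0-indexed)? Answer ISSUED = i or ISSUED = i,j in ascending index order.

0. or.ALU @i0  | RAW r2
1. blt.BR @i1  | no-port BR/BR
2. blt.BR @i2  | no-port BR/MEM
3. st.MEM;sll.ALU @i3+i4  | pair
4. and.ALU;beq.BR @i5+i6  | pair
5. mulh.MUL @i7  | RAW r0
6. or.ALU @i8  | RAW r3
7. mul.MUL;and.ALU @i9+i10  | pair
8. beq.BR @i11  | tail

ISSUED = 8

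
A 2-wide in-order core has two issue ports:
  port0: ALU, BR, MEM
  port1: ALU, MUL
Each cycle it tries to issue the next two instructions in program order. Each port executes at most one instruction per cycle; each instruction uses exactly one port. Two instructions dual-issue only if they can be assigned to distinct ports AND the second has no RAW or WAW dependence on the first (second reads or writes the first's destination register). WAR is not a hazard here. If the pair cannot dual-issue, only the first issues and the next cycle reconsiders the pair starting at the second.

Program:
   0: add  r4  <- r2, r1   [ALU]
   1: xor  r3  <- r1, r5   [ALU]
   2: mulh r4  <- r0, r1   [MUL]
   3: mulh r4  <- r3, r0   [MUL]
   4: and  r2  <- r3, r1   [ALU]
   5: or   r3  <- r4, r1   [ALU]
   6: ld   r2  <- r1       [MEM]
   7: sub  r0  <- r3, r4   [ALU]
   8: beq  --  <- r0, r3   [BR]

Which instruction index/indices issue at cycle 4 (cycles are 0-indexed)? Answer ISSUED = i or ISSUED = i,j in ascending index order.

ISSUED = 7

c0: i0+i1 add.ALU;xor.ALU  dual
c1: i2 mulh.MUL  no-port MUL/MUL
c2: i3+i4 mulh.MUL;and.ALU  dual
c3: i5+i6 or.ALU;ld.MEM  dual
c4: i7 sub.ALU  RAW r0
c5: i8 beq.BR  tail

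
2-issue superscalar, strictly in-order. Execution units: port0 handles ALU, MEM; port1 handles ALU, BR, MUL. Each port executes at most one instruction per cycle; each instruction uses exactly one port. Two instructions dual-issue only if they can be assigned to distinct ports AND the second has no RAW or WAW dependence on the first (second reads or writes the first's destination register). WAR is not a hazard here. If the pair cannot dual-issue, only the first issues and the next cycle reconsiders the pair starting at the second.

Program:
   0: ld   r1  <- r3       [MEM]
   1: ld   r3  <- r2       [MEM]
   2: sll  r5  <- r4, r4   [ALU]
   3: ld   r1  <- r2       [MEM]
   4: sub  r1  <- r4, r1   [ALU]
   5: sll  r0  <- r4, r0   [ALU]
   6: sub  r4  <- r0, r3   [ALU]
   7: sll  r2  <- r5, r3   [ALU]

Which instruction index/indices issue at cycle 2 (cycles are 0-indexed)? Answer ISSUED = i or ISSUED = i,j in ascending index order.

  cy0 -> i0 (ld.MEM) no-port MEM/MEM
  cy1 -> i1&i2 (ld.MEM sll.ALU) dual
  cy2 -> i3 (ld.MEM) RAW+WAW r1
  cy3 -> i4&i5 (sub.ALU sll.ALU) dual
  cy4 -> i6&i7 (sub.ALU sll.ALU) dual

ISSUED = 3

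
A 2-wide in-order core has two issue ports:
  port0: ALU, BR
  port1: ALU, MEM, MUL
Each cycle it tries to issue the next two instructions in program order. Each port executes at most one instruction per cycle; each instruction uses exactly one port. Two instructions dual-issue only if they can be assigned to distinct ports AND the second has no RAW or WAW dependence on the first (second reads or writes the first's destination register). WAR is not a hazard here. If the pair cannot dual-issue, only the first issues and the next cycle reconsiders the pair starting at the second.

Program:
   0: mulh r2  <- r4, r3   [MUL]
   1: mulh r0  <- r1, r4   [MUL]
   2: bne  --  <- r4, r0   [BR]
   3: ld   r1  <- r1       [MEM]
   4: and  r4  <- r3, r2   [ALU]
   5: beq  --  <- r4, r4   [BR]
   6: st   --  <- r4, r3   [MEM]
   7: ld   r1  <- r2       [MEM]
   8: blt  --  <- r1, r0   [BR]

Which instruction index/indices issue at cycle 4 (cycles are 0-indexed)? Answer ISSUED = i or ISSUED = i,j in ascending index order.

c0: i0 mulh.MUL  no-port MUL/MUL
c1: i1 mulh.MUL  RAW r0
c2: i2&i3 bne.BR;ld.MEM  dual
c3: i4 and.ALU  RAW r4
c4: i5&i6 beq.BR;st.MEM  dual
c5: i7 ld.MEM  RAW r1
c6: i8 blt.BR  tail

ISSUED = 5,6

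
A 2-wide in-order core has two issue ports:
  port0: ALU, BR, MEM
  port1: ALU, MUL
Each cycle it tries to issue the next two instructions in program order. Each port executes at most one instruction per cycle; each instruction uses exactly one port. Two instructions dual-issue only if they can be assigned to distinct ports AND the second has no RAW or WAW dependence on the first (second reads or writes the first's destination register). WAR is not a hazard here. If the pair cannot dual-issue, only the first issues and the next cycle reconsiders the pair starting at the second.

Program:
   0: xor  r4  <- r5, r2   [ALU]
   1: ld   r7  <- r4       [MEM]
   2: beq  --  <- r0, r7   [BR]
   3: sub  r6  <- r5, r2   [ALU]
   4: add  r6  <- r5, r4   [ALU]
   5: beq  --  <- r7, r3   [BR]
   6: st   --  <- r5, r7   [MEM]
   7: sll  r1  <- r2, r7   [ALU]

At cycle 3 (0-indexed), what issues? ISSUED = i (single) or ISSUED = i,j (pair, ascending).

ISSUED = 4,5

0. xor @i0  | RAW r4
1. ld @i1  | no-port MEM/BR
2. beq/sub @i2,i3  | 2-wide
3. add/beq @i4,i5  | 2-wide
4. st/sll @i6,i7  | 2-wide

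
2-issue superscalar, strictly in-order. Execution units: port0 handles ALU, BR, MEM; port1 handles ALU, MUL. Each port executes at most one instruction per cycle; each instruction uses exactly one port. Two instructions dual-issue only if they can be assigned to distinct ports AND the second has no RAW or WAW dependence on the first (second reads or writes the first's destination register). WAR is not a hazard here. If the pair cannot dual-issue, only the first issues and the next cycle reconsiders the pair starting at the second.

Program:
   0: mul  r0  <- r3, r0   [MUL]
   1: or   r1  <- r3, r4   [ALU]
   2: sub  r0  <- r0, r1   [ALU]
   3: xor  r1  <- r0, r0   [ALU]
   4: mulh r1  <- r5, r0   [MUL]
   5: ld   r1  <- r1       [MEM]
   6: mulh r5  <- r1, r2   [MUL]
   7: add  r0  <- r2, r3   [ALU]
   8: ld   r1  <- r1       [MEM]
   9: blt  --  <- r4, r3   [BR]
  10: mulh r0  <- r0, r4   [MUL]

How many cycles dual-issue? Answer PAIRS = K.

PAIRS = 3

  cy0 -> i0,i1 (mul/or) pair
  cy1 -> i2 (sub) RAW r0
  cy2 -> i3 (xor) WAW r1
  cy3 -> i4 (mulh) RAW+WAW r1
  cy4 -> i5 (ld) RAW r1
  cy5 -> i6,i7 (mulh/add) pair
  cy6 -> i8 (ld) no-port MEM/BR
  cy7 -> i9,i10 (blt/mulh) pair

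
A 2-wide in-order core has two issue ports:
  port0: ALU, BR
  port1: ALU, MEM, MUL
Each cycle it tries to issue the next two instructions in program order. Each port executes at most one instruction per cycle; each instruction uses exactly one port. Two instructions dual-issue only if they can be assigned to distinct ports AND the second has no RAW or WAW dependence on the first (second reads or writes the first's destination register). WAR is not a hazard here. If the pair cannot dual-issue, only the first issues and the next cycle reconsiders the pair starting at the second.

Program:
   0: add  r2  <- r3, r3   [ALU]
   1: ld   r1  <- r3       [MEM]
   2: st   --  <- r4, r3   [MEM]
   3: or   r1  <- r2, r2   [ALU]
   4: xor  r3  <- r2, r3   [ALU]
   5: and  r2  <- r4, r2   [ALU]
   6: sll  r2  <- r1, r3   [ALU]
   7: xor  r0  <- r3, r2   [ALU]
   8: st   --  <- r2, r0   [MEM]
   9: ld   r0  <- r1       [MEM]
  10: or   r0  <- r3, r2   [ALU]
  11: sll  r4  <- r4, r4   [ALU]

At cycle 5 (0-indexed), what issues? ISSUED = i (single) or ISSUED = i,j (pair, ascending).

c0: i0/i1 add.ALU+ld.MEM  dual
c1: i2/i3 st.MEM+or.ALU  dual
c2: i4/i5 xor.ALU+and.ALU  dual
c3: i6 sll.ALU  RAW r2
c4: i7 xor.ALU  RAW r0
c5: i8 st.MEM  no-port MEM/MEM
c6: i9 ld.MEM  WAW r0
c7: i10/i11 or.ALU+sll.ALU  dual

ISSUED = 8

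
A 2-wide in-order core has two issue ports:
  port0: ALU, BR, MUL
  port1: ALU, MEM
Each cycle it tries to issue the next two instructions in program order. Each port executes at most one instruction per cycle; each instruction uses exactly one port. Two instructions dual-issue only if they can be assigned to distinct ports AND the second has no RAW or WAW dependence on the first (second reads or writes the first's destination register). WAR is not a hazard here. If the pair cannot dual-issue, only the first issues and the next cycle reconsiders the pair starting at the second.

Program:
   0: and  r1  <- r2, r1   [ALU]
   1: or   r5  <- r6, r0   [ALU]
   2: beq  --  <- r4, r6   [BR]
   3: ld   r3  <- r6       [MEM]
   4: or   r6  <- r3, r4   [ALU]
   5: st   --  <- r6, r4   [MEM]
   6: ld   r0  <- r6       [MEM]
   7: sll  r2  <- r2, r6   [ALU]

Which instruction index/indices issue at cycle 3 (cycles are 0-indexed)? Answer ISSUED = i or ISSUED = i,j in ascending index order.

0. and.ALU;or.ALU @i0,i1  | dual
1. beq.BR;ld.MEM @i2,i3  | dual
2. or.ALU @i4  | RAW r6
3. st.MEM @i5  | no-port MEM/MEM
4. ld.MEM;sll.ALU @i6,i7  | dual

ISSUED = 5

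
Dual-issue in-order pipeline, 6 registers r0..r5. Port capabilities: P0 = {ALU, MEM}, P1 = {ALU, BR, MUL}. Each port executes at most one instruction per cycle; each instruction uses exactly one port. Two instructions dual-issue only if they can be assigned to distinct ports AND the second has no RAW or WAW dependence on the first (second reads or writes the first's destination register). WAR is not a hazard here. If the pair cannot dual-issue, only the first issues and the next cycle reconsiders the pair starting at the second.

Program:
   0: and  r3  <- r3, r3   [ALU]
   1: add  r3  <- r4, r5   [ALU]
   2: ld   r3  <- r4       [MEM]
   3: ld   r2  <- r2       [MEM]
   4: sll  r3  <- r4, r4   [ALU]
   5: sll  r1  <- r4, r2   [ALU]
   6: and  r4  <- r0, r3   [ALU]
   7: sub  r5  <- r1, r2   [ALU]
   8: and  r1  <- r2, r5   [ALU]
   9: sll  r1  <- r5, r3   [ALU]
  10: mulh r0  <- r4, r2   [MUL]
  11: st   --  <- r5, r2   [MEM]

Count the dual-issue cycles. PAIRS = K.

PAIRS = 3

[0] i0  and.ALU  -- WAW r3
[1] i1  add.ALU  -- WAW r3
[2] i2  ld.MEM  -- no-port MEM/MEM
[3] i3,i4  ld.MEM;sll.ALU  -- 2-wide
[4] i5,i6  sll.ALU;and.ALU  -- 2-wide
[5] i7  sub.ALU  -- RAW r5
[6] i8  and.ALU  -- WAW r1
[7] i9,i10  sll.ALU;mulh.MUL  -- 2-wide
[8] i11  st.MEM  -- tail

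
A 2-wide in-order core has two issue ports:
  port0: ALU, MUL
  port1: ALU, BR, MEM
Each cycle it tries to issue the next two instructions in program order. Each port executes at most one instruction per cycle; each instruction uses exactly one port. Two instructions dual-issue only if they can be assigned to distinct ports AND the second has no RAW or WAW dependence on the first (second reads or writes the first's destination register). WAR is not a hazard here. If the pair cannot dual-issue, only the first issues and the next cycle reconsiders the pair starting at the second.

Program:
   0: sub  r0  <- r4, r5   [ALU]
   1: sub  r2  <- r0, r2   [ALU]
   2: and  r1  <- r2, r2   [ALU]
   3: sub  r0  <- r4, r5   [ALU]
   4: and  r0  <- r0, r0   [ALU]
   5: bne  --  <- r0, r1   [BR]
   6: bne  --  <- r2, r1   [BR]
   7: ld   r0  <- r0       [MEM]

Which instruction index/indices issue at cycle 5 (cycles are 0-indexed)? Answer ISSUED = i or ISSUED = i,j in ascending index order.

  cy0 -> i0 (sub) RAW r0
  cy1 -> i1 (sub) RAW r2
  cy2 -> i2&i3 (and;sub) dual
  cy3 -> i4 (and) RAW r0
  cy4 -> i5 (bne) no-port BR/BR
  cy5 -> i6 (bne) no-port BR/MEM
  cy6 -> i7 (ld) tail

ISSUED = 6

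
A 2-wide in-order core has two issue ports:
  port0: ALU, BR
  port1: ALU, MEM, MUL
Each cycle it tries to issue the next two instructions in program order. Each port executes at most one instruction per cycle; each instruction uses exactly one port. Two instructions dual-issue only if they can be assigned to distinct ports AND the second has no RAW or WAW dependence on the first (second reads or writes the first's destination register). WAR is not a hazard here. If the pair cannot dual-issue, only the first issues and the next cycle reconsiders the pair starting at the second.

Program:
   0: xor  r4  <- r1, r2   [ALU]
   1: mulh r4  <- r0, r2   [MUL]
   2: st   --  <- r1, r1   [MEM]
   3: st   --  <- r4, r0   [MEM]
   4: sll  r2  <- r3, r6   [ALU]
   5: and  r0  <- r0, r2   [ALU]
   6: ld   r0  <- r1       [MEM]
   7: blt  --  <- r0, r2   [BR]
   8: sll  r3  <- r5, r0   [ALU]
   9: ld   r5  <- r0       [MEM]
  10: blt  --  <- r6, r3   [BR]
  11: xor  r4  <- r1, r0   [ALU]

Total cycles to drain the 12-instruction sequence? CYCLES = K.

CYCLES = 9

0. xor @i0  | WAW r4
1. mulh @i1  | no-port MUL/MEM
2. st @i2  | no-port MEM/MEM
3. st;sll @i3&i4  | pair
4. and @i5  | WAW r0
5. ld @i6  | RAW r0
6. blt;sll @i7&i8  | pair
7. ld;blt @i9&i10  | pair
8. xor @i11  | tail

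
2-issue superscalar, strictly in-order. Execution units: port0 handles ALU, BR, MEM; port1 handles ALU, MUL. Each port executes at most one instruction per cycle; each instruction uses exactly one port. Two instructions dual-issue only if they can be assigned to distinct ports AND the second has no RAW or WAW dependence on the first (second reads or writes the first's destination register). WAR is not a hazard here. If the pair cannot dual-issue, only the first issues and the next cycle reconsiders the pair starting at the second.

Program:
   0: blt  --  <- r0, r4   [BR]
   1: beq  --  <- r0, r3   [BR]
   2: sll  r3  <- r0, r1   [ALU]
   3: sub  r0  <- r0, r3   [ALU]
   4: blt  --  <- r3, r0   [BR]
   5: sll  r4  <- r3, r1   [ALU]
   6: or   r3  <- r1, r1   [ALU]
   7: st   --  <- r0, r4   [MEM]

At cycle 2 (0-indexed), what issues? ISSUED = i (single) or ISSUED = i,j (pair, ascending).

ISSUED = 3

#0 head=0: blt i0 no-port BR/BR
#1 head=1: beq;sll i1+i2 pair
#2 head=3: sub i3 RAW r0
#3 head=4: blt;sll i4+i5 pair
#4 head=6: or;st i6+i7 pair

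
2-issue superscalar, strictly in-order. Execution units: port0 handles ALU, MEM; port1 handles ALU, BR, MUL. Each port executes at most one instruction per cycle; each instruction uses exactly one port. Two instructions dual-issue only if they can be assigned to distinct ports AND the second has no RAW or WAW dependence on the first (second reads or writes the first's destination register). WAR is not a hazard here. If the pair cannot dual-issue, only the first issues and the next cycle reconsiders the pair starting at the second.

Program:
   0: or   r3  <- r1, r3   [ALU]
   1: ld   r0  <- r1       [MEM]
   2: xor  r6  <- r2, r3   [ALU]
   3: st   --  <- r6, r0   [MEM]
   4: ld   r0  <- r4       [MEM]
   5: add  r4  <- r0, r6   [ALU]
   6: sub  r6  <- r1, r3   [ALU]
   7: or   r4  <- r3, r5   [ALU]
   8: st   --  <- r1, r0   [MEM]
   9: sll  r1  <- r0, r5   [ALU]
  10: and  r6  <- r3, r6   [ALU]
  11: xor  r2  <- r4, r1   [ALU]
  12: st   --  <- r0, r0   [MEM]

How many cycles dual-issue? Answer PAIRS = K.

PAIRS = 5

t=0 i0/i1:or.ALU;ld.MEM ; dual
t=1 i2:xor.ALU ; RAW r6
t=2 i3:st.MEM ; no-port MEM/MEM
t=3 i4:ld.MEM ; RAW r0
t=4 i5/i6:add.ALU;sub.ALU ; dual
t=5 i7/i8:or.ALU;st.MEM ; dual
t=6 i9/i10:sll.ALU;and.ALU ; dual
t=7 i11/i12:xor.ALU;st.MEM ; dual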